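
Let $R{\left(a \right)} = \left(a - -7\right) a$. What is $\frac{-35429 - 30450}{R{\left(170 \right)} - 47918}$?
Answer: $\frac{65879}{17828} \approx 3.6953$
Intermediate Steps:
$R{\left(a \right)} = a \left(7 + a\right)$ ($R{\left(a \right)} = \left(a + 7\right) a = \left(7 + a\right) a = a \left(7 + a\right)$)
$\frac{-35429 - 30450}{R{\left(170 \right)} - 47918} = \frac{-35429 - 30450}{170 \left(7 + 170\right) - 47918} = - \frac{65879}{170 \cdot 177 - 47918} = - \frac{65879}{30090 - 47918} = - \frac{65879}{-17828} = \left(-65879\right) \left(- \frac{1}{17828}\right) = \frac{65879}{17828}$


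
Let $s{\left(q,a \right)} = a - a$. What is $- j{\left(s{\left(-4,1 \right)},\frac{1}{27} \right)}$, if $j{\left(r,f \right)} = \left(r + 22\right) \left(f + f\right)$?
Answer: $- \frac{44}{27} \approx -1.6296$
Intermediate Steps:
$s{\left(q,a \right)} = 0$
$j{\left(r,f \right)} = 2 f \left(22 + r\right)$ ($j{\left(r,f \right)} = \left(22 + r\right) 2 f = 2 f \left(22 + r\right)$)
$- j{\left(s{\left(-4,1 \right)},\frac{1}{27} \right)} = - \frac{2 \left(22 + 0\right)}{27} = - \frac{2 \cdot 22}{27} = \left(-1\right) \frac{44}{27} = - \frac{44}{27}$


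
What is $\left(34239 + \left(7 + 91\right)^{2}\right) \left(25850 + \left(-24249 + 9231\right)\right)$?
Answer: $474907376$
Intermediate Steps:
$\left(34239 + \left(7 + 91\right)^{2}\right) \left(25850 + \left(-24249 + 9231\right)\right) = \left(34239 + 98^{2}\right) \left(25850 - 15018\right) = \left(34239 + 9604\right) 10832 = 43843 \cdot 10832 = 474907376$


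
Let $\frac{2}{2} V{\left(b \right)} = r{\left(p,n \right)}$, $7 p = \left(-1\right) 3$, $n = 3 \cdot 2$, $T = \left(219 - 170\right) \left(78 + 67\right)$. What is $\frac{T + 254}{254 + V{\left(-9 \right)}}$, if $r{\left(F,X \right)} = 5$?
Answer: $\frac{7359}{259} \approx 28.413$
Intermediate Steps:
$T = 7105$ ($T = 49 \cdot 145 = 7105$)
$n = 6$
$p = - \frac{3}{7}$ ($p = \frac{\left(-1\right) 3}{7} = \frac{1}{7} \left(-3\right) = - \frac{3}{7} \approx -0.42857$)
$V{\left(b \right)} = 5$
$\frac{T + 254}{254 + V{\left(-9 \right)}} = \frac{7105 + 254}{254 + 5} = \frac{7359}{259}$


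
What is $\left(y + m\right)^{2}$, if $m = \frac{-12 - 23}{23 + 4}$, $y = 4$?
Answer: $\frac{5329}{729} \approx 7.31$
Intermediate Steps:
$m = - \frac{35}{27} \approx -1.2963$
$\left(y + m\right)^{2} = \left(4 - \frac{35}{27}\right)^{2} = \left(\frac{73}{27}\right)^{2} = \frac{5329}{729}$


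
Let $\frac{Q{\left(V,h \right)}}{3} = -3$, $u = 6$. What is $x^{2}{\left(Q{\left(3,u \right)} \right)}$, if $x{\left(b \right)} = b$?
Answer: $81$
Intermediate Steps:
$Q{\left(V,h \right)} = -9$ ($Q{\left(V,h \right)} = 3 \left(-3\right) = -9$)
$x^{2}{\left(Q{\left(3,u \right)} \right)} = \left(-9\right)^{2} = 81$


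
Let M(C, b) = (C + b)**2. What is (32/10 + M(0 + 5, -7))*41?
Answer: 1476/5 ≈ 295.20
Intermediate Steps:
(32/10 + M(0 + 5, -7))*41 = (32/10 + ((0 + 5) - 7)**2)*41 = (32*(1/10) + (5 - 7)**2)*41 = (16/5 + (-2)**2)*41 = (16/5 + 4)*41 = (36/5)*41 = 1476/5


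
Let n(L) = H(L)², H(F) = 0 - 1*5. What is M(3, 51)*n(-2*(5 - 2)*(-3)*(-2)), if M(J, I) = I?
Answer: 1275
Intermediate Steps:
H(F) = -5 (H(F) = 0 - 5 = -5)
n(L) = 25 (n(L) = (-5)² = 25)
M(3, 51)*n(-2*(5 - 2)*(-3)*(-2)) = 51*25 = 1275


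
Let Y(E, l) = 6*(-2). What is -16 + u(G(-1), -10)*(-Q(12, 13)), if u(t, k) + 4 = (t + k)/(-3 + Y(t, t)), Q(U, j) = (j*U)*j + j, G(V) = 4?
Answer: 36658/5 ≈ 7331.6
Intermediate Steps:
Y(E, l) = -12
Q(U, j) = j + U*j² (Q(U, j) = (U*j)*j + j = U*j² + j = j + U*j²)
u(t, k) = -4 - k/15 - t/15 (u(t, k) = -4 + (t + k)/(-3 - 12) = -4 + (k + t)/(-15) = -4 + (k + t)*(-1/15) = -4 + (-k/15 - t/15) = -4 - k/15 - t/15)
-16 + u(G(-1), -10)*(-Q(12, 13)) = -16 + (-4 - 1/15*(-10) - 1/15*4)*(-13*(1 + 12*13)) = -16 + (-4 + ⅔ - 4/15)*(-13*(1 + 156)) = -16 - (-18)*13*157/5 = -16 - (-18)*2041/5 = -16 - 18/5*(-2041) = -16 + 36738/5 = 36658/5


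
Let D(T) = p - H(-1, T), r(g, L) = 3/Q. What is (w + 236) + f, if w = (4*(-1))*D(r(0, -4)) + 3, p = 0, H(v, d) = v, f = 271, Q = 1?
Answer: 506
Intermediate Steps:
r(g, L) = 3 (r(g, L) = 3/1 = 3*1 = 3)
D(T) = 1 (D(T) = 0 - 1*(-1) = 0 + 1 = 1)
w = -1 (w = (4*(-1))*1 + 3 = -4*1 + 3 = -4 + 3 = -1)
(w + 236) + f = (-1 + 236) + 271 = 235 + 271 = 506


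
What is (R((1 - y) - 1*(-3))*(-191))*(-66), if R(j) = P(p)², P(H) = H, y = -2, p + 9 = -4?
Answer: 2130414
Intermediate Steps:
p = -13 (p = -9 - 4 = -13)
R(j) = 169 (R(j) = (-13)² = 169)
(R((1 - y) - 1*(-3))*(-191))*(-66) = (169*(-191))*(-66) = -32279*(-66) = 2130414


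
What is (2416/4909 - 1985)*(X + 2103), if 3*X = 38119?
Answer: -432815310172/14727 ≈ -2.9389e+7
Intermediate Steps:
X = 38119/3 (X = (⅓)*38119 = 38119/3 ≈ 12706.)
(2416/4909 - 1985)*(X + 2103) = (2416/4909 - 1985)*(38119/3 + 2103) = (2416*(1/4909) - 1985)*(44428/3) = (2416/4909 - 1985)*(44428/3) = -9741949/4909*44428/3 = -432815310172/14727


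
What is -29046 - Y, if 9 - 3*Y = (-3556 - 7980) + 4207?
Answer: -31492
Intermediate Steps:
Y = 2446 (Y = 3 - ((-3556 - 7980) + 4207)/3 = 3 - (-11536 + 4207)/3 = 3 - 1/3*(-7329) = 3 + 2443 = 2446)
-29046 - Y = -29046 - 1*2446 = -29046 - 2446 = -31492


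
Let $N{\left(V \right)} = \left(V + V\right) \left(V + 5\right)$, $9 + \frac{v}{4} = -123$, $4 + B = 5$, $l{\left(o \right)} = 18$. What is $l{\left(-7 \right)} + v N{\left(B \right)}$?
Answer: $-6318$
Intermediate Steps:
$B = 1$ ($B = -4 + 5 = 1$)
$v = -528$ ($v = -36 + 4 \left(-123\right) = -36 - 492 = -528$)
$N{\left(V \right)} = 2 V \left(5 + V\right)$
$l{\left(-7 \right)} + v N{\left(B \right)} = 18 - 528 \cdot 2 \cdot 1 \left(5 + 1\right) = 18 - 528 \cdot 2 \cdot 1 \cdot 6 = 18 - 6336 = -6318$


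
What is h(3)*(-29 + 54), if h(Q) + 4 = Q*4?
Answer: 200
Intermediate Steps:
h(Q) = -4 + 4*Q (h(Q) = -4 + Q*4 = -4 + 4*Q)
h(3)*(-29 + 54) = (-4 + 4*3)*(-29 + 54) = (-4 + 12)*25 = 8*25 = 200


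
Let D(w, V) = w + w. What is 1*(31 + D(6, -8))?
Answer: 43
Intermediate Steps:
D(w, V) = 2*w
1*(31 + D(6, -8)) = 1*(31 + 2*6) = 1*(31 + 12) = 1*43 = 43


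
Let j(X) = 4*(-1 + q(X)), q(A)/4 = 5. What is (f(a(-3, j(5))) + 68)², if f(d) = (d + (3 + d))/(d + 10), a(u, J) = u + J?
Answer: 33558849/6889 ≈ 4871.4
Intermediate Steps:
q(A) = 20 (q(A) = 4*5 = 20)
j(X) = 76 (j(X) = 4*(-1 + 20) = 4*19 = 76)
a(u, J) = J + u
f(d) = (3 + 2*d)/(10 + d)
(f(a(-3, j(5))) + 68)² = ((3 + 2*(76 - 3))/(10 + (76 - 3)) + 68)² = ((3 + 2*73)/(10 + 73) + 68)² = ((3 + 146)/83 + 68)² = ((1/83)*149 + 68)² = (149/83 + 68)² = (5793/83)² = 33558849/6889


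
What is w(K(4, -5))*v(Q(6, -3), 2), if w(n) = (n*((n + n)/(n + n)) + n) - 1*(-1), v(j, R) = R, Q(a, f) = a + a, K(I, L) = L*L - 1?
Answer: 98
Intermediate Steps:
K(I, L) = -1 + L² (K(I, L) = L² - 1 = -1 + L²)
Q(a, f) = 2*a
w(n) = 1 + 2*n (w(n) = (n*((2*n)/((2*n))) + n) + 1 = (n*((2*n)*(1/(2*n))) + n) + 1 = (n*1 + n) + 1 = (n + n) + 1 = 2*n + 1 = 1 + 2*n)
w(K(4, -5))*v(Q(6, -3), 2) = (1 + 2*(-1 + (-5)²))*2 = (1 + 2*(-1 + 25))*2 = (1 + 2*24)*2 = (1 + 48)*2 = 49*2 = 98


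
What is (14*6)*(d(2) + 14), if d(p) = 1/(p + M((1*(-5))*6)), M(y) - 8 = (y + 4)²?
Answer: 57630/49 ≈ 1176.1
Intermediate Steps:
M(y) = 8 + (4 + y)² (M(y) = 8 + (y + 4)² = 8 + (4 + y)²)
d(p) = 1/(684 + p) (d(p) = 1/(p + (8 + (4 + (1*(-5))*6)²)) = 1/(p + (8 + (4 - 5*6)²)) = 1/(p + (8 + (4 - 30)²)) = 1/(p + (8 + (-26)²)) = 1/(p + (8 + 676)) = 1/(p + 684) = 1/(684 + p))
(14*6)*(d(2) + 14) = (14*6)*(1/(684 + 2) + 14) = 84*(1/686 + 14) = 84*(9605/686) = 57630/49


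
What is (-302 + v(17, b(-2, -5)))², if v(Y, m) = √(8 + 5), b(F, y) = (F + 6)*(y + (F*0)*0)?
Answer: (302 - √13)² ≈ 89039.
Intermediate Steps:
b(F, y) = y*(6 + F) (b(F, y) = (6 + F)*(y + 0*0) = (6 + F)*(y + 0) = (6 + F)*y = y*(6 + F))
v(Y, m) = √13
(-302 + v(17, b(-2, -5)))² = (-302 + √13)²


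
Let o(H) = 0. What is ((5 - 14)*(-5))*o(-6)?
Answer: 0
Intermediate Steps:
((5 - 14)*(-5))*o(-6) = ((5 - 14)*(-5))*0 = -9*(-5)*0 = 45*0 = 0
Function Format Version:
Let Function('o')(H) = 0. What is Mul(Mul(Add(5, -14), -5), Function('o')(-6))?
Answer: 0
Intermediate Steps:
Mul(Mul(Add(5, -14), -5), Function('o')(-6)) = Mul(Mul(Add(5, -14), -5), 0) = Mul(Mul(-9, -5), 0) = Mul(45, 0) = 0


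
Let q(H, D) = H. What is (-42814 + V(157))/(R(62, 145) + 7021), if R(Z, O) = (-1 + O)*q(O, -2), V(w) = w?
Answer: -42657/27901 ≈ -1.5289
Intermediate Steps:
R(Z, O) = O*(-1 + O) (R(Z, O) = (-1 + O)*O = O*(-1 + O))
(-42814 + V(157))/(R(62, 145) + 7021) = (-42814 + 157)/(145*(-1 + 145) + 7021) = -42657/(145*144 + 7021) = -42657/(20880 + 7021) = -42657/27901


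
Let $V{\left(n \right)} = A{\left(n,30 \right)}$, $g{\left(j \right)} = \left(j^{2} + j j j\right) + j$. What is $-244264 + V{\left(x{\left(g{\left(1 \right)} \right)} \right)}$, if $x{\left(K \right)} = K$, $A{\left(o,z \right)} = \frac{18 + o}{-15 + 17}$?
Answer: $- \frac{488507}{2} \approx -2.4425 \cdot 10^{5}$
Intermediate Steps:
$g{\left(j \right)} = j + j^{2} + j^{3}$ ($g{\left(j \right)} = \left(j^{2} + j^{2} j\right) + j = \left(j^{2} + j^{3}\right) + j = j + j^{2} + j^{3}$)
$A{\left(o,z \right)} = 9 + \frac{o}{2}$ ($A{\left(o,z \right)} = \frac{18 + o}{2} = \left(18 + o\right) \frac{1}{2} = 9 + \frac{o}{2}$)
$V{\left(n \right)} = 9 + \frac{n}{2}$
$-244264 + V{\left(x{\left(g{\left(1 \right)} \right)} \right)} = -244264 + \left(9 + \frac{1 \left(1 + 1 + 1^{2}\right)}{2}\right) = -244264 + \left(9 + \frac{1 \left(1 + 1 + 1\right)}{2}\right) = -244264 + \left(9 + \frac{1 \cdot 3}{2}\right) = -244264 + \left(9 + \frac{1}{2} \cdot 3\right) = -244264 + \left(9 + \frac{3}{2}\right) = -244264 + \frac{21}{2} = - \frac{488507}{2}$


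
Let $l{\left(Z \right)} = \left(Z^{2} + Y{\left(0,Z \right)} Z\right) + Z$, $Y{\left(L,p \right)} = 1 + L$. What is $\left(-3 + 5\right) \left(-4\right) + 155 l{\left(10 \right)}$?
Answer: $18592$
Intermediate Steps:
$l{\left(Z \right)} = Z^{2} + 2 Z$ ($l{\left(Z \right)} = \left(Z^{2} + \left(1 + 0\right) Z\right) + Z = \left(Z^{2} + 1 Z\right) + Z = \left(Z^{2} + Z\right) + Z = \left(Z + Z^{2}\right) + Z = Z^{2} + 2 Z$)
$\left(-3 + 5\right) \left(-4\right) + 155 l{\left(10 \right)} = \left(-3 + 5\right) \left(-4\right) + 155 \cdot 10 \left(2 + 10\right) = 2 \left(-4\right) + 155 \cdot 10 \cdot 12 = -8 + 155 \cdot 120 = -8 + 18600 = 18592$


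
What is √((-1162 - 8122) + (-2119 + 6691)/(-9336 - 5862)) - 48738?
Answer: -48738 + I*√59568900422/2533 ≈ -48738.0 + 96.355*I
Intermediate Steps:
√((-1162 - 8122) + (-2119 + 6691)/(-9336 - 5862)) - 48738 = √(-9284 + 4572/(-15198)) - 48738 = √(-9284 + 4572*(-1/15198)) - 48738 = √(-9284 - 762/2533) - 48738 = √(-23517134/2533) - 48738 = I*√59568900422/2533 - 48738 = -48738 + I*√59568900422/2533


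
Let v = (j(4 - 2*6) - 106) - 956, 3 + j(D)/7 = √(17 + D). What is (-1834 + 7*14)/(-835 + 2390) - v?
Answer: 1649674/1555 ≈ 1060.9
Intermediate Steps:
j(D) = -21 + 7*√(17 + D)
v = -1062 (v = ((-21 + 7*√(17 + (4 - 2*6))) - 106) - 956 = ((-21 + 7*√(17 + (4 - 12))) - 106) - 956 = ((-21 + 7*√(17 - 8)) - 106) - 956 = ((-21 + 7*√9) - 106) - 956 = ((-21 + 7*3) - 106) - 956 = ((-21 + 21) - 106) - 956 = (0 - 106) - 956 = -106 - 956 = -1062)
(-1834 + 7*14)/(-835 + 2390) - v = (-1834 + 7*14)/(-835 + 2390) - 1*(-1062) = (-1834 + 98)/1555 + 1062 = -1736*1/1555 + 1062 = -1736/1555 + 1062 = 1649674/1555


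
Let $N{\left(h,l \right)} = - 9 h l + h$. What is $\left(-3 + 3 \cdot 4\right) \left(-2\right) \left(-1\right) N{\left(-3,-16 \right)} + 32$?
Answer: $-7798$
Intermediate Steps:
$N{\left(h,l \right)} = h - 9 h l$ ($N{\left(h,l \right)} = - 9 h l + h = h - 9 h l$)
$\left(-3 + 3 \cdot 4\right) \left(-2\right) \left(-1\right) N{\left(-3,-16 \right)} + 32 = \left(-3 + 3 \cdot 4\right) \left(-2\right) \left(-1\right) \left(- 3 \left(1 - -144\right)\right) + 32 = \left(-3 + 12\right) \left(-2\right) \left(-1\right) \left(- 3 \left(1 + 144\right)\right) + 32 = 9 \left(-2\right) \left(-1\right) \left(\left(-3\right) 145\right) + 32 = \left(-18\right) \left(-1\right) \left(-435\right) + 32 = 18 \left(-435\right) + 32 = -7830 + 32 = -7798$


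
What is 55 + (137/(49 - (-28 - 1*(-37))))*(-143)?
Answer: -17391/40 ≈ -434.77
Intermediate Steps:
55 + (137/(49 - (-28 - 1*(-37))))*(-143) = 55 + (137/(49 - (-28 + 37)))*(-143) = 55 + (137/(49 - 1*9))*(-143) = 55 + (137/(49 - 9))*(-143) = 55 + (137/40)*(-143) = 55 - 19591/40 = -17391/40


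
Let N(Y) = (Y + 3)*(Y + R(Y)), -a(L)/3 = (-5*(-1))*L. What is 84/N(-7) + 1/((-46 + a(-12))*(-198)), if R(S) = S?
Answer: 39797/26532 ≈ 1.5000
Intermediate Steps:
a(L) = -15*L (a(L) = -3*(-5*(-1))*L = -15*L)
N(Y) = 2*Y*(3 + Y) (N(Y) = (Y + 3)*(Y + Y) = (3 + Y)*(2*Y) = 2*Y*(3 + Y))
84/N(-7) + 1/((-46 + a(-12))*(-198)) = 84/((2*(-7)*(3 - 7))) + 1/(-46 - 15*(-12)*(-198)) = 84/((2*(-7)*(-4))) - 1/198/(-46 + 180) = 84/56 - 1/198/134 = 84*(1/56) + (1/134)*(-1/198) = 3/2 - 1/26532 = 39797/26532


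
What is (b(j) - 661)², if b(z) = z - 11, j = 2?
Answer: 448900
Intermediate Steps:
b(z) = -11 + z
(b(j) - 661)² = ((-11 + 2) - 661)² = (-9 - 661)² = (-670)² = 448900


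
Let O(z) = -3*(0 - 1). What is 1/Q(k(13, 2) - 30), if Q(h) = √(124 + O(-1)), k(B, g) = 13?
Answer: √127/127 ≈ 0.088736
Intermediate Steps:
O(z) = 3 (O(z) = -3*(-1) = 3)
Q(h) = √127 (Q(h) = √(124 + 3) = √127)
1/Q(k(13, 2) - 30) = 1/(√127) = √127/127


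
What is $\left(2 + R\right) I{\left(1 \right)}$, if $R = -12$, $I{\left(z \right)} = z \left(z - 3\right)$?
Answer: $20$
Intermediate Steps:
$I{\left(z \right)} = z \left(-3 + z\right)$
$\left(2 + R\right) I{\left(1 \right)} = \left(2 - 12\right) 1 \left(-3 + 1\right) = - 10 \cdot 1 \left(-2\right) = \left(-10\right) \left(-2\right) = 20$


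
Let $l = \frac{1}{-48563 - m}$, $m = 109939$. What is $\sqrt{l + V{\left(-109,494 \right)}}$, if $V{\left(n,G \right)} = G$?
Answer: $\frac{\sqrt{12410704539474}}{158502} \approx 22.226$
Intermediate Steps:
$l = - \frac{1}{158502}$ ($l = \frac{1}{-48563 - 109939} = \frac{1}{-158502} = - \frac{1}{158502} \approx -6.3091 \cdot 10^{-6}$)
$\sqrt{l + V{\left(-109,494 \right)}} = \sqrt{- \frac{1}{158502} + 494} = \sqrt{\frac{78299987}{158502}} = \frac{\sqrt{12410704539474}}{158502}$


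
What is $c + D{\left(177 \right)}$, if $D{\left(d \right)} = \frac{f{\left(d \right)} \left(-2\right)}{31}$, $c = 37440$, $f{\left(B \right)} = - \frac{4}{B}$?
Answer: $\frac{205433288}{5487} \approx 37440.0$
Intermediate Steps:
$D{\left(d \right)} = \frac{8}{31 d}$ ($D{\left(d \right)} = \frac{- \frac{4}{d} \left(-2\right)}{31} = \frac{8}{d} \frac{1}{31} = \frac{8}{31 d}$)
$c + D{\left(177 \right)} = 37440 + \frac{8}{31 \cdot 177} = 37440 + \frac{8}{31} \cdot \frac{1}{177} = 37440 + \frac{8}{5487} = \frac{205433288}{5487}$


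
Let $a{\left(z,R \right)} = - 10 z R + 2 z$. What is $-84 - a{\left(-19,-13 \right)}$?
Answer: $2424$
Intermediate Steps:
$a{\left(z,R \right)} = 2 z - 10 R z$ ($a{\left(z,R \right)} = - 10 R z + 2 z = 2 z - 10 R z$)
$-84 - a{\left(-19,-13 \right)} = -84 - 2 \left(-19\right) \left(1 - -65\right) = -84 - 2 \left(-19\right) \left(1 + 65\right) = -84 - 2 \left(-19\right) 66 = -84 - -2508 = -84 + 2508 = 2424$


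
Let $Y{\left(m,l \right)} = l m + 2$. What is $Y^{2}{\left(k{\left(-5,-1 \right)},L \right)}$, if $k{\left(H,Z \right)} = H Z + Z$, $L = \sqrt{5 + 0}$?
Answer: $84 + 16 \sqrt{5} \approx 119.78$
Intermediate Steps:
$L = \sqrt{5} \approx 2.2361$
$k{\left(H,Z \right)} = Z + H Z$
$Y{\left(m,l \right)} = 2 + l m$
$Y^{2}{\left(k{\left(-5,-1 \right)},L \right)} = \left(2 + \sqrt{5} \left(- (1 - 5)\right)\right)^{2} = \left(2 + \sqrt{5} \left(\left(-1\right) \left(-4\right)\right)\right)^{2} = \left(2 + \sqrt{5} \cdot 4\right)^{2} = \left(2 + 4 \sqrt{5}\right)^{2}$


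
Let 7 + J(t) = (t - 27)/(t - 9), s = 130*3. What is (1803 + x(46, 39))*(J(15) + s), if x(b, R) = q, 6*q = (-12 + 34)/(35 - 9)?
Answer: 17861915/26 ≈ 6.8700e+5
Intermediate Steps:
s = 390
q = 11/78 (q = ((-12 + 34)/(35 - 9))/6 = (22/26)/6 = (22*(1/26))/6 = (⅙)*(11/13) = 11/78 ≈ 0.14103)
x(b, R) = 11/78
J(t) = -7 + (-27 + t)/(-9 + t) (J(t) = -7 + (t - 27)/(t - 9) = -7 + (-27 + t)/(-9 + t))
(1803 + x(46, 39))*(J(15) + s) = (1803 + 11/78)*(6*(6 - 1*15)/(-9 + 15) + 390) = 140645*(6*(6 - 15)/6 + 390)/78 = 140645*(6*(⅙)*(-9) + 390)/78 = 140645*(-9 + 390)/78 = (140645/78)*381 = 17861915/26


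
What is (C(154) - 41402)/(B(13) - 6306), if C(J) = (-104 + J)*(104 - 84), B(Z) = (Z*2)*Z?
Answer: 20201/2984 ≈ 6.7698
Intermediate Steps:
B(Z) = 2*Z² (B(Z) = (2*Z)*Z = 2*Z²)
C(J) = -2080 + 20*J (C(J) = (-104 + J)*20 = -2080 + 20*J)
(C(154) - 41402)/(B(13) - 6306) = ((-2080 + 20*154) - 41402)/(2*13² - 6306) = ((-2080 + 3080) - 41402)/(2*169 - 6306) = (1000 - 41402)/(338 - 6306) = -40402/(-5968) = -40402*(-1/5968) = 20201/2984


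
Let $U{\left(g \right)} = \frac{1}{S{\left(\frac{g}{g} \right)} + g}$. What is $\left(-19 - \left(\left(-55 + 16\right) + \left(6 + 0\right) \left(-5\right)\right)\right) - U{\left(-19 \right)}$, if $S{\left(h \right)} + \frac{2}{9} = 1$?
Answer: $\frac{8209}{164} \approx 50.055$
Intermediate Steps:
$S{\left(h \right)} = \frac{7}{9}$ ($S{\left(h \right)} = - \frac{2}{9} + 1 = \frac{7}{9}$)
$U{\left(g \right)} = \frac{1}{\frac{7}{9} + g}$
$\left(-19 - \left(\left(-55 + 16\right) + \left(6 + 0\right) \left(-5\right)\right)\right) - U{\left(-19 \right)} = \left(-19 - \left(\left(-55 + 16\right) + \left(6 + 0\right) \left(-5\right)\right)\right) - \frac{9}{7 + 9 \left(-19\right)} = \left(-19 - \left(-39 + 6 \left(-5\right)\right)\right) - \frac{9}{7 - 171} = \left(-19 - \left(-39 - 30\right)\right) - \frac{9}{-164} = \left(-19 - -69\right) - 9 \left(- \frac{1}{164}\right) = \left(-19 + 69\right) - - \frac{9}{164} = 50 + \frac{9}{164} = \frac{8209}{164}$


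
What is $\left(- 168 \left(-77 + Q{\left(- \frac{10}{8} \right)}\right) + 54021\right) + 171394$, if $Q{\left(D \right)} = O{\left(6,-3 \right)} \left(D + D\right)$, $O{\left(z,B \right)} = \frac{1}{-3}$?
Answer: $238211$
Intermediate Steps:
$O{\left(z,B \right)} = - \frac{1}{3}$
$Q{\left(D \right)} = - \frac{2 D}{3}$ ($Q{\left(D \right)} = - \frac{D + D}{3} = - \frac{2 D}{3}$)
$\left(- 168 \left(-77 + Q{\left(- \frac{10}{8} \right)}\right) + 54021\right) + 171394 = \left(- 168 \left(-77 - \frac{2 \left(- \frac{10}{8}\right)}{3}\right) + 54021\right) + 171394 = \left(- 168 \left(-77 - \frac{2 \left(\left(-10\right) \frac{1}{8}\right)}{3}\right) + 54021\right) + 171394 = \left(- 168 \left(-77 - - \frac{5}{6}\right) + 54021\right) + 171394 = \left(- 168 \left(-77 + \frac{5}{6}\right) + 54021\right) + 171394 = \left(\left(-168\right) \left(- \frac{457}{6}\right) + 54021\right) + 171394 = \left(12796 + 54021\right) + 171394 = 66817 + 171394 = 238211$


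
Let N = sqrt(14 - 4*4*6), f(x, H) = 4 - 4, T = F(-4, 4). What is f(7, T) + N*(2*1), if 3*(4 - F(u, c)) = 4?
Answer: 2*I*sqrt(82) ≈ 18.111*I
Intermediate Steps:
F(u, c) = 8/3 (F(u, c) = 4 - 1/3*4 = 4 - 4/3 = 8/3)
T = 8/3 ≈ 2.6667
f(x, H) = 0
N = I*sqrt(82) (N = sqrt(14 - 16*6) = sqrt(14 - 96) = sqrt(-82) = I*sqrt(82) ≈ 9.0554*I)
f(7, T) + N*(2*1) = 0 + (I*sqrt(82))*(2*1) = 0 + (I*sqrt(82))*2 = 0 + 2*I*sqrt(82) = 2*I*sqrt(82)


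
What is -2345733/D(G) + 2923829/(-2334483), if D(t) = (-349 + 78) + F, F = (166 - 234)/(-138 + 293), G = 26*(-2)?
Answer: 848668426453528/98218703259 ≈ 8640.6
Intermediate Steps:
G = -52
F = -68/155 ≈ -0.43871
D(t) = -42073/155 (D(t) = (-349 + 78) - 68/155 = -271 - 68/155 = -42073/155)
-2345733/D(G) + 2923829/(-2334483) = -2345733/(-42073/155) + 2923829/(-2334483) = -2345733*(-155/42073) + 2923829*(-1/2334483) = 363588615/42073 - 2923829/2334483 = 848668426453528/98218703259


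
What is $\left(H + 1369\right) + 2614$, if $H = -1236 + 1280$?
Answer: $4027$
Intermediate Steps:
$H = 44$
$\left(H + 1369\right) + 2614 = \left(44 + 1369\right) + 2614 = 1413 + 2614 = 4027$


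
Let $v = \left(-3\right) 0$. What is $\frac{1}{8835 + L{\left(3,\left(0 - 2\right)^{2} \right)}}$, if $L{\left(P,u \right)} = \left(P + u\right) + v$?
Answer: $\frac{1}{8842} \approx 0.0001131$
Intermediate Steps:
$v = 0$
$L{\left(P,u \right)} = P + u$ ($L{\left(P,u \right)} = \left(P + u\right) + 0 = P + u$)
$\frac{1}{8835 + L{\left(3,\left(0 - 2\right)^{2} \right)}} = \frac{1}{8835 + \left(3 + \left(0 - 2\right)^{2}\right)} = \frac{1}{8835 + \left(3 + \left(-2\right)^{2}\right)} = \frac{1}{8835 + \left(3 + 4\right)} = \frac{1}{8835 + 7} = \frac{1}{8842}$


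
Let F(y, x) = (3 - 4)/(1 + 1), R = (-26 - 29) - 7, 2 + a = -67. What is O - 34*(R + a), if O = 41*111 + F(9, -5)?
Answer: 18009/2 ≈ 9004.5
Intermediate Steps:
a = -69 (a = -2 - 67 = -69)
R = -62 (R = -55 - 7 = -62)
F(y, x) = -½ (F(y, x) = -1/2 = -1*½ = -½)
O = 9101/2 (O = 41*111 - ½ = 4551 - ½ = 9101/2 ≈ 4550.5)
O - 34*(R + a) = 9101/2 - 34*(-62 - 69) = 9101/2 - 34*(-131) = 9101/2 + 4454 = 18009/2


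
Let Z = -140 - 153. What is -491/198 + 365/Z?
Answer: -216133/58014 ≈ -3.7255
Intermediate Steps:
Z = -293
-491/198 + 365/Z = -491/198 + 365/(-293) = -491*1/198 + 365*(-1/293) = -491/198 - 365/293 = -216133/58014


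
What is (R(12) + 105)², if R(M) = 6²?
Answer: 19881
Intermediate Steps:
R(M) = 36
(R(12) + 105)² = (36 + 105)² = 141² = 19881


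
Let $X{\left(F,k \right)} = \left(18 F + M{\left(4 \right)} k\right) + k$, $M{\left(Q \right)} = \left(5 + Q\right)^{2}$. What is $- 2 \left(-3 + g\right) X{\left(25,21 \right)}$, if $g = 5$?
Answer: $-8688$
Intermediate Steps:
$X{\left(F,k \right)} = 18 F + 82 k$ ($X{\left(F,k \right)} = \left(18 F + \left(5 + 4\right)^{2} k\right) + k = \left(18 F + 9^{2} k\right) + k = \left(18 F + 81 k\right) + k = 18 F + 82 k$)
$- 2 \left(-3 + g\right) X{\left(25,21 \right)} = - 2 \left(-3 + 5\right) \left(18 \cdot 25 + 82 \cdot 21\right) = \left(-2\right) 2 \left(450 + 1722\right) = \left(-4\right) 2172 = -8688$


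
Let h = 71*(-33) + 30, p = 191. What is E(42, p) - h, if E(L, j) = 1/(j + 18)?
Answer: 483418/209 ≈ 2313.0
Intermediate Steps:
E(L, j) = 1/(18 + j)
h = -2313 (h = -2343 + 30 = -2313)
E(42, p) - h = 1/(18 + 191) - 1*(-2313) = 1/209 + 2313 = 483418/209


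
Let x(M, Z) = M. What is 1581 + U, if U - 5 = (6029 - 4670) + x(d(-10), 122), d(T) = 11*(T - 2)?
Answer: 2813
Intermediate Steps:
d(T) = -22 + 11*T (d(T) = 11*(-2 + T) = -22 + 11*T)
U = 1232 (U = 5 + ((6029 - 4670) + (-22 + 11*(-10))) = 5 + (1359 + (-22 - 110)) = 5 + (1359 - 132) = 5 + 1227 = 1232)
1581 + U = 1581 + 1232 = 2813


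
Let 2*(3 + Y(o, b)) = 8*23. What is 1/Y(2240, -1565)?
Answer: 1/89 ≈ 0.011236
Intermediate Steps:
Y(o, b) = 89 (Y(o, b) = -3 + (8*23)/2 = -3 + (½)*184 = -3 + 92 = 89)
1/Y(2240, -1565) = 1/89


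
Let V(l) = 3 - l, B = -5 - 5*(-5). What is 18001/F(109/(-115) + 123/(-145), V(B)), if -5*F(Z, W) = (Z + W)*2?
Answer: 60033335/25074 ≈ 2394.2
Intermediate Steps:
B = 20 (B = -5 + 25 = 20)
F(Z, W) = -2*W/5 - 2*Z/5 (F(Z, W) = -(Z + W)*2/5 = -(W + Z)*2/5 = -(2*W + 2*Z)/5 = -2*W/5 - 2*Z/5)
18001/F(109/(-115) + 123/(-145), V(B)) = 18001/(-2*(3 - 1*20)/5 - 2*(109/(-115) + 123/(-145))/5) = 18001/(-2*(3 - 20)/5 - 2*(109*(-1/115) + 123*(-1/145))/5) = 18001/(-⅖*(-17) - 2*(-109/115 - 123/145)/5) = 18001/(34/5 - ⅖*(-1198/667)) = 18001/(34/5 + 2396/3335) = 18001/(25074/3335) = 18001*(3335/25074) = 60033335/25074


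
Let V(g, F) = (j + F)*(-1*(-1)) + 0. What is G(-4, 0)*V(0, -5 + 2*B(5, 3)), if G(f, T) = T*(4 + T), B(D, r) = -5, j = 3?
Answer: 0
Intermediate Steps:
V(g, F) = 3 + F (V(g, F) = (3 + F)*(-1*(-1)) + 0 = (3 + F)*1 + 0 = (3 + F) + 0 = 3 + F)
G(-4, 0)*V(0, -5 + 2*B(5, 3)) = (0*(4 + 0))*(3 + (-5 + 2*(-5))) = (0*4)*(3 + (-5 - 10)) = 0*(3 - 15) = 0*(-12) = 0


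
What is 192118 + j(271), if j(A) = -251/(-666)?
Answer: 127950839/666 ≈ 1.9212e+5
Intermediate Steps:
j(A) = 251/666 (j(A) = -251*(-1/666) = 251/666)
192118 + j(271) = 192118 + 251/666 = 127950839/666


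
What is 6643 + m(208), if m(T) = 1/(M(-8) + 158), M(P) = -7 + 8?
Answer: 1056238/159 ≈ 6643.0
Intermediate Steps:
M(P) = 1
m(T) = 1/159 (m(T) = 1/(1 + 158) = 1/159)
6643 + m(208) = 6643 + 1/159 = 1056238/159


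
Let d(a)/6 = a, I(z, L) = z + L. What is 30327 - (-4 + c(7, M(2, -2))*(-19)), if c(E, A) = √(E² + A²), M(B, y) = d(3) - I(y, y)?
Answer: 30331 + 19*√533 ≈ 30770.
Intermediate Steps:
I(z, L) = L + z
d(a) = 6*a
M(B, y) = 18 - 2*y (M(B, y) = 6*3 - (y + y) = 18 - 2*y)
c(E, A) = √(A² + E²)
30327 - (-4 + c(7, M(2, -2))*(-19)) = 30327 - (-4 + √((18 - 2*(-2))² + 7²)*(-19)) = 30327 - (-4 + √((18 + 4)² + 49)*(-19)) = 30327 - (-4 + √(22² + 49)*(-19)) = 30327 - (-4 + √(484 + 49)*(-19)) = 30327 - (-4 + √533*(-19)) = 30327 - (-4 - 19*√533) = 30327 + (4 + 19*√533) = 30331 + 19*√533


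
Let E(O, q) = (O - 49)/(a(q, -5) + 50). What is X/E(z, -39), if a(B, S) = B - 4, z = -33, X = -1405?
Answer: 9835/82 ≈ 119.94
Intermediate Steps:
a(B, S) = -4 + B
E(O, q) = (-49 + O)/(46 + q) (E(O, q) = (O - 49)/((-4 + q) + 50) = (-49 + O)/(46 + q))
X/E(z, -39) = -1405*(46 - 39)/(-49 - 33) = -1405/(-82/7) = -1405*(-7/82) = 9835/82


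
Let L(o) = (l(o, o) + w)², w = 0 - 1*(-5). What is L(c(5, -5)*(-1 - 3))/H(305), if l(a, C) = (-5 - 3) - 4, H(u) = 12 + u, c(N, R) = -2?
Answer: 49/317 ≈ 0.15457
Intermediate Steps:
l(a, C) = -12 (l(a, C) = -8 - 4 = -12)
w = 5 (w = 0 + 5 = 5)
L(o) = 49 (L(o) = (-12 + 5)² = (-7)² = 49)
L(c(5, -5)*(-1 - 3))/H(305) = 49/(12 + 305) = 49/317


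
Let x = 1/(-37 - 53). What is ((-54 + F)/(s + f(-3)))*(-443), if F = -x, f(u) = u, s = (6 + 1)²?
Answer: 2152537/4140 ≈ 519.94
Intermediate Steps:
s = 49 (s = 7² = 49)
x = -1/90 (x = 1/(-90) = -1/90 ≈ -0.011111)
F = 1/90 (F = -1*(-1/90) = 1/90 ≈ 0.011111)
((-54 + F)/(s + f(-3)))*(-443) = ((-54 + 1/90)/(49 - 3))*(-443) = -4859/90/46*(-443) = -4859/90*1/46*(-443) = -4859/4140*(-443) = 2152537/4140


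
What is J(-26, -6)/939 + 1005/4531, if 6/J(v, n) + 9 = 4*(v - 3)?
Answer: 39311563/177275375 ≈ 0.22175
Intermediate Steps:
J(v, n) = 6/(-21 + 4*v) (J(v, n) = 6/(-9 + 4*(v - 3)) = 6/(-9 + 4*(-3 + v)) = 6/(-9 + (-12 + 4*v)) = 6/(-21 + 4*v))
J(-26, -6)/939 + 1005/4531 = (6/(-21 + 4*(-26)))/939 + 1005/4531 = (6/(-21 - 104))*(1/939) + 1005*(1/4531) = (6/(-125))*(1/939) + 1005/4531 = (6*(-1/125))*(1/939) + 1005/4531 = -6/125*1/939 + 1005/4531 = -2/39125 + 1005/4531 = 39311563/177275375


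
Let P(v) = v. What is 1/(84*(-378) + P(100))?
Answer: -1/31652 ≈ -3.1594e-5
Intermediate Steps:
1/(84*(-378) + P(100)) = 1/(84*(-378) + 100) = 1/(-31752 + 100) = 1/(-31652) = -1/31652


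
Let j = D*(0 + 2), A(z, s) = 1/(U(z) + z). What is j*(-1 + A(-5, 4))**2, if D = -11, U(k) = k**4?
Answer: -4214771/192200 ≈ -21.929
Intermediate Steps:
A(z, s) = 1/(z + z**4) (A(z, s) = 1/(z**4 + z) = 1/(z + z**4))
j = -22 (j = -11*(0 + 2) = -11*2 = -22)
j*(-1 + A(-5, 4))**2 = -22*(-1 + 1/(-5 + (-5)**4))**2 = -22*(-1 + 1/(-5 + 625))**2 = -22*(-1 + 1/620)**2 = -22*(-619/620)**2 = -22*383161/384400 = -4214771/192200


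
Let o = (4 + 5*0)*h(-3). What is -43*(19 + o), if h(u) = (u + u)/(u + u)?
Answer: -989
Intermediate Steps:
h(u) = 1 (h(u) = (2*u)/((2*u)) = (2*u)*(1/(2*u)) = 1)
o = 4 (o = (4 + 5*0)*1 = (4 + 0)*1 = 4*1 = 4)
-43*(19 + o) = -43*(19 + 4) = -43*23 = -989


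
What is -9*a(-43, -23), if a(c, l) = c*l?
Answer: -8901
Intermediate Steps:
-9*a(-43, -23) = -(-387)*(-23) = -9*989 = -8901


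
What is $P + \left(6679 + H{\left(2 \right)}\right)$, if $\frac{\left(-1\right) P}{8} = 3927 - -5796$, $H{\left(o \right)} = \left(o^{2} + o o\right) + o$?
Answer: $-71095$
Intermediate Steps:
$H{\left(o \right)} = o + 2 o^{2}$ ($H{\left(o \right)} = \left(o^{2} + o^{2}\right) + o = 2 o^{2} + o = o + 2 o^{2}$)
$P = -77784$ ($P = - 8 \left(3927 - -5796\right) = - 8 \left(3927 + 5796\right) = \left(-8\right) 9723 = -77784$)
$P + \left(6679 + H{\left(2 \right)}\right) = -77784 + \left(6679 + 2 \left(1 + 2 \cdot 2\right)\right) = -77784 + \left(6679 + 2 \left(1 + 4\right)\right) = -77784 + \left(6679 + 2 \cdot 5\right) = -77784 + \left(6679 + 10\right) = -77784 + 6689 = -71095$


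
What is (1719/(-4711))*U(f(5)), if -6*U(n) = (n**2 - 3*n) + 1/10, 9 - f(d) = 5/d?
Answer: 229773/94220 ≈ 2.4387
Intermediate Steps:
f(d) = 9 - 5/d
U(n) = -1/60 + n/2 - n**2/6 (U(n) = -((n**2 - 3*n) + 1/10)/6 = -(1/10 + n**2 - 3*n)/6 = -1/60 + n/2 - n**2/6)
(1719/(-4711))*U(f(5)) = (1719/(-4711))*(-1/60 + (9 - 5/5)/2 - (9 - 5/5)**2/6) = (1719*(-1/4711))*(-1/60 + (9 - 5*1/5)/2 - (9 - 5*1/5)**2/6) = -1719*(-1/60 + (9 - 1)/2 - (9 - 1)**2/6)/4711 = -1719*(-1/60 + (1/2)*8 - 1/6*8**2)/4711 = -1719*(-1/60 + 4 - 1/6*64)/4711 = -1719*(-1/60 + 4 - 32/3)/4711 = -1719/4711*(-401/60) = 229773/94220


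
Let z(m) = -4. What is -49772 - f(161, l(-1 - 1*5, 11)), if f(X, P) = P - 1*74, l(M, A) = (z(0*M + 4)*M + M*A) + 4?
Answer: -49660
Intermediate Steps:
l(M, A) = 4 - 4*M + A*M (l(M, A) = (-4*M + M*A) + 4 = (-4*M + A*M) + 4 = 4 - 4*M + A*M)
f(X, P) = -74 + P (f(X, P) = P - 74 = -74 + P)
-49772 - f(161, l(-1 - 1*5, 11)) = -49772 - (-74 + (4 - 4*(-1 - 1*5) + 11*(-1 - 1*5))) = -49772 - (-74 + (4 - 4*(-1 - 5) + 11*(-1 - 5))) = -49772 - (-74 + (4 - 4*(-6) + 11*(-6))) = -49772 - (-74 + (4 + 24 - 66)) = -49772 - (-74 - 38) = -49772 - 1*(-112) = -49772 + 112 = -49660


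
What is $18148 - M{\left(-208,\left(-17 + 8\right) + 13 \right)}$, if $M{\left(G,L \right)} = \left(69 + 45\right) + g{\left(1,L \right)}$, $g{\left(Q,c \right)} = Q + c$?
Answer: $18029$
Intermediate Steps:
$M{\left(G,L \right)} = 115 + L$ ($M{\left(G,L \right)} = \left(69 + 45\right) + \left(1 + L\right) = 114 + \left(1 + L\right) = 115 + L$)
$18148 - M{\left(-208,\left(-17 + 8\right) + 13 \right)} = 18148 - \left(115 + \left(\left(-17 + 8\right) + 13\right)\right) = 18148 - \left(115 + \left(-9 + 13\right)\right) = 18148 - \left(115 + 4\right) = 18148 - 119 = 18029$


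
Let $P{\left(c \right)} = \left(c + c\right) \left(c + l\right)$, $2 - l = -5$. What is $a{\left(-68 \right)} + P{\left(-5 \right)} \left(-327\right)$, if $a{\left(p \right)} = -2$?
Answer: $6538$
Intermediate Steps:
$l = 7$ ($l = 2 - -5 = 2 + 5 = 7$)
$P{\left(c \right)} = 2 c \left(7 + c\right)$ ($P{\left(c \right)} = \left(c + c\right) \left(c + 7\right) = 2 c \left(7 + c\right)$)
$a{\left(-68 \right)} + P{\left(-5 \right)} \left(-327\right) = -2 + 2 \left(-5\right) \left(7 - 5\right) \left(-327\right) = -2 + 2 \left(-5\right) 2 \left(-327\right) = -2 - -6540 = -2 + 6540 = 6538$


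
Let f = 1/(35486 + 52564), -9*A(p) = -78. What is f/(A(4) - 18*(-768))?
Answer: 1/1217966300 ≈ 8.2104e-10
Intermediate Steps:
A(p) = 26/3 (A(p) = -⅑*(-78) = 26/3)
f = 1/88050 ≈ 1.1357e-5
f/(A(4) - 18*(-768)) = 1/(88050*(26/3 - 18*(-768))) = 1/(88050*(26/3 - 1*(-13824))) = 1/(88050*(26/3 + 13824)) = 1/(88050*(41498/3)) = (1/88050)*(3/41498) = 1/1217966300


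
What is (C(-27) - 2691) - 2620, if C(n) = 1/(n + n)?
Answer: -286795/54 ≈ -5311.0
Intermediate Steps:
C(n) = 1/(2*n)
(C(-27) - 2691) - 2620 = ((½)/(-27) - 2691) - 2620 = ((½)*(-1/27) - 2691) - 2620 = (-1/54 - 2691) - 2620 = -145315/54 - 2620 = -286795/54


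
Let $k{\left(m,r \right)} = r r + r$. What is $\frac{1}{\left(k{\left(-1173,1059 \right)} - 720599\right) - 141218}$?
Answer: $\frac{1}{260723} \approx 3.8355 \cdot 10^{-6}$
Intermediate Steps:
$k{\left(m,r \right)} = r + r^{2}$ ($k{\left(m,r \right)} = r^{2} + r = r + r^{2}$)
$\frac{1}{\left(k{\left(-1173,1059 \right)} - 720599\right) - 141218} = \frac{1}{\left(1059 \left(1 + 1059\right) - 720599\right) - 141218} = \frac{1}{\left(1059 \cdot 1060 - 720599\right) - 141218} = \frac{1}{\left(1122540 - 720599\right) - 141218} = \frac{1}{401941 - 141218} = \frac{1}{260723}$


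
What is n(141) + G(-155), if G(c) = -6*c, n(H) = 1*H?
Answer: 1071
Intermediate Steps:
n(H) = H
n(141) + G(-155) = 141 - 6*(-155) = 141 + 930 = 1071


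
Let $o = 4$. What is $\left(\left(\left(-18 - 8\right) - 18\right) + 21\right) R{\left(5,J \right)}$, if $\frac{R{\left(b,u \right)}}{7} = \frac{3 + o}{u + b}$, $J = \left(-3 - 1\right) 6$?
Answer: $\frac{1127}{19} \approx 59.316$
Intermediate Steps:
$J = -24$ ($J = \left(-4\right) 6 = -24$)
$R{\left(b,u \right)} = \frac{49}{b + u}$ ($R{\left(b,u \right)} = 7 \frac{3 + 4}{u + b} = 7 \frac{7}{b + u} = \frac{49}{b + u}$)
$\left(\left(\left(-18 - 8\right) - 18\right) + 21\right) R{\left(5,J \right)} = \left(\left(\left(-18 - 8\right) - 18\right) + 21\right) \frac{49}{5 - 24} = \left(\left(-26 - 18\right) + 21\right) \frac{49}{-19} = \left(-44 + 21\right) 49 \left(- \frac{1}{19}\right) = \left(-23\right) \left(- \frac{49}{19}\right) = \frac{1127}{19}$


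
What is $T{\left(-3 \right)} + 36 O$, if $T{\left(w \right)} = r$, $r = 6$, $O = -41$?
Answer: $-1470$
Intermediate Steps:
$T{\left(w \right)} = 6$
$T{\left(-3 \right)} + 36 O = 6 + 36 \left(-41\right) = 6 - 1476 = -1470$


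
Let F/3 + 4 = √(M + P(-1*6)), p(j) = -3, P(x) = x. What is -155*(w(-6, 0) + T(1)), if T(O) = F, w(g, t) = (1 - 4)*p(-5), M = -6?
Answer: 465 - 930*I*√3 ≈ 465.0 - 1610.8*I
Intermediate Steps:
F = -12 + 6*I*√3 (F = -12 + 3*√(-6 - 1*6) = -12 + 3*√(-6 - 6) = -12 + 3*√(-12) = -12 + 3*(2*I*√3) = -12 + 6*I*√3 ≈ -12.0 + 10.392*I)
w(g, t) = 9 (w(g, t) = (1 - 4)*(-3) = -3*(-3) = 9)
T(O) = -12 + 6*I*√3
-155*(w(-6, 0) + T(1)) = -155*(9 + (-12 + 6*I*√3)) = -155*(-3 + 6*I*√3) = 465 - 930*I*√3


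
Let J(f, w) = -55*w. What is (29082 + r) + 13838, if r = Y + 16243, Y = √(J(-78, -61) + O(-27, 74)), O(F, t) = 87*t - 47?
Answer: 59163 + √9746 ≈ 59262.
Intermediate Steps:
O(F, t) = -47 + 87*t
Y = √9746 (Y = √(-55*(-61) + (-47 + 87*74)) = √(3355 + (-47 + 6438)) = √(3355 + 6391) = √9746 ≈ 98.722)
r = 16243 + √9746 (r = √9746 + 16243 = 16243 + √9746 ≈ 16342.)
(29082 + r) + 13838 = (29082 + (16243 + √9746)) + 13838 = (45325 + √9746) + 13838 = 59163 + √9746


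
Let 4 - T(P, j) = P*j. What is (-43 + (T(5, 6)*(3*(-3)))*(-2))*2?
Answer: -1022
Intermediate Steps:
T(P, j) = 4 - P*j
(-43 + (T(5, 6)*(3*(-3)))*(-2))*2 = (-43 + ((4 - 1*5*6)*(3*(-3)))*(-2))*2 = (-43 + ((4 - 30)*(-9))*(-2))*2 = (-43 - 26*(-9)*(-2))*2 = (-43 + 234*(-2))*2 = (-43 - 468)*2 = -511*2 = -1022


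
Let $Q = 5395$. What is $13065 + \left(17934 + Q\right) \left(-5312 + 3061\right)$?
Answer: $-52500514$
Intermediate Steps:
$13065 + \left(17934 + Q\right) \left(-5312 + 3061\right) = 13065 + \left(17934 + 5395\right) \left(-5312 + 3061\right) = 13065 + 23329 \left(-2251\right) = 13065 - 52513579 = -52500514$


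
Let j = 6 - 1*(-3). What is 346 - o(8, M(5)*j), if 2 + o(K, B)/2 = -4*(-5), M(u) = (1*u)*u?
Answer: 310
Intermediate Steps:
M(u) = u² (M(u) = u*u = u²)
j = 9 (j = 6 + 3 = 9)
o(K, B) = 36 (o(K, B) = -4 + 2*(-4*(-5)) = -4 + 2*20 = -4 + 40 = 36)
346 - o(8, M(5)*j) = 346 - 1*36 = 346 - 36 = 310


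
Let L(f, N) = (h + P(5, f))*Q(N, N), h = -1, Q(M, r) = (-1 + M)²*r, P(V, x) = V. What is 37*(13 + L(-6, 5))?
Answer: 12321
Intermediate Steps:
Q(M, r) = r*(-1 + M)²
L(f, N) = 4*N*(-1 + N)² (L(f, N) = (-1 + 5)*(N*(-1 + N)²) = 4*(N*(-1 + N)²) = 4*N*(-1 + N)²)
37*(13 + L(-6, 5)) = 37*(13 + 4*5*(-1 + 5)²) = 37*(13 + 4*5*4²) = 37*(13 + 4*5*16) = 37*(13 + 320) = 37*333 = 12321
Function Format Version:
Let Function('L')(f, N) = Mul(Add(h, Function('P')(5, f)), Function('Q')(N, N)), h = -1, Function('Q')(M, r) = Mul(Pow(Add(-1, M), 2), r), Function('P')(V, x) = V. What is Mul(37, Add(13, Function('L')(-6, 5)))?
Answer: 12321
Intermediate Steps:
Function('Q')(M, r) = Mul(r, Pow(Add(-1, M), 2))
Function('L')(f, N) = Mul(4, N, Pow(Add(-1, N), 2)) (Function('L')(f, N) = Mul(Add(-1, 5), Mul(N, Pow(Add(-1, N), 2))) = Mul(4, Mul(N, Pow(Add(-1, N), 2))) = Mul(4, N, Pow(Add(-1, N), 2)))
Mul(37, Add(13, Function('L')(-6, 5))) = Mul(37, Add(13, Mul(4, 5, Pow(Add(-1, 5), 2)))) = Mul(37, Add(13, Mul(4, 5, Pow(4, 2)))) = Mul(37, Add(13, Mul(4, 5, 16))) = Mul(37, Add(13, 320)) = Mul(37, 333) = 12321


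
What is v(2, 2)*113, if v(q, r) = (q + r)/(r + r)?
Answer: 113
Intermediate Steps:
v(q, r) = (q + r)/(2*r) (v(q, r) = (q + r)/((2*r)) = (q + r)*(1/(2*r)) = (q + r)/(2*r))
v(2, 2)*113 = ((½)*(2 + 2)/2)*113 = ((½)*(½)*4)*113 = 1*113 = 113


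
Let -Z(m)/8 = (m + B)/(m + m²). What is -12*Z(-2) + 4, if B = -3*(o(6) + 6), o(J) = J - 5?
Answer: -1100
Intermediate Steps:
o(J) = -5 + J
B = -21 (B = -3*((-5 + 6) + 6) = -3*(1 + 6) = -3*7 = -21)
Z(m) = -8*(-21 + m)/(m + m²) (Z(m) = -8*(m - 21)/(m + m²) = -8*(-21 + m)/(m + m²))
-12*Z(-2) + 4 = -96*(21 - 1*(-2))/((-2)*(1 - 2)) + 4 = -96*(-1)*(21 + 2)/(2*(-1)) + 4 = -96*(-1)*(-1)*23/2 + 4 = -12*92 + 4 = -1104 + 4 = -1100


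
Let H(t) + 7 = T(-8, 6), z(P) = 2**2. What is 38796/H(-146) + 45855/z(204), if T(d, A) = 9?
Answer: 123447/4 ≈ 30862.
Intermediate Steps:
z(P) = 4
H(t) = 2 (H(t) = -7 + 9 = 2)
38796/H(-146) + 45855/z(204) = 38796/2 + 45855/4 = 38796*(1/2) + 45855*(1/4) = 19398 + 45855/4 = 123447/4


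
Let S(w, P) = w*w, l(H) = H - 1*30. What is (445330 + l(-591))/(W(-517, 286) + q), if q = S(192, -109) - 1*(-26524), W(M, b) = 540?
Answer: 444709/63928 ≈ 6.9564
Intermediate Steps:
l(H) = -30 + H (l(H) = H - 30 = -30 + H)
S(w, P) = w**2
q = 63388 (q = 192**2 - 1*(-26524) = 36864 + 26524 = 63388)
(445330 + l(-591))/(W(-517, 286) + q) = (445330 + (-30 - 591))/(540 + 63388) = (445330 - 621)/63928 = 444709*(1/63928) = 444709/63928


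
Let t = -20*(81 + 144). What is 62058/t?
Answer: -10343/750 ≈ -13.791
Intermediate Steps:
t = -4500 (t = -20*225 = -4500)
62058/t = 62058/(-4500) = 62058*(-1/4500) = -10343/750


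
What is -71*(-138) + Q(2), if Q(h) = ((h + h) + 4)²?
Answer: 9862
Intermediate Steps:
Q(h) = (4 + 2*h)² (Q(h) = (2*h + 4)² = (4 + 2*h)²)
-71*(-138) + Q(2) = -71*(-138) + 4*(2 + 2)² = 9798 + 4*4² = 9798 + 4*16 = 9798 + 64 = 9862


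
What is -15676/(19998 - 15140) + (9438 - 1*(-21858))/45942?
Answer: -47345902/18598853 ≈ -2.5456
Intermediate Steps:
-15676/(19998 - 15140) + (9438 - 1*(-21858))/45942 = -15676/4858 + (9438 + 21858)*(1/45942) = -15676*1/4858 + 31296*(1/45942) = -7838/2429 + 5216/7657 = -47345902/18598853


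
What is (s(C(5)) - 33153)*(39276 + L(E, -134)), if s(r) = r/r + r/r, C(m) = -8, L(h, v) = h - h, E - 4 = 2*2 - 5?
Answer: -1302038676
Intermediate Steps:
E = 3 (E = 4 + (2*2 - 5) = 4 + (4 - 5) = 4 - 1 = 3)
L(h, v) = 0
s(r) = 2 (s(r) = 1 + 1 = 2)
(s(C(5)) - 33153)*(39276 + L(E, -134)) = (2 - 33153)*(39276 + 0) = -33151*39276 = -1302038676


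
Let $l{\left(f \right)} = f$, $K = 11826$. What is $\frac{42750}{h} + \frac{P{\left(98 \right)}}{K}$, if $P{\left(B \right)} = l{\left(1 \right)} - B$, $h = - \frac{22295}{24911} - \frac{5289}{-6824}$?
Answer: $- \frac{85941748178355697}{241094308626} \approx -3.5647 \cdot 10^{5}$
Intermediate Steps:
$h = - \frac{20386801}{169992664}$ ($h = \left(-22295\right) \frac{1}{24911} - - \frac{5289}{6824} = - \frac{22295}{24911} + \frac{5289}{6824} = - \frac{20386801}{169992664} \approx -0.11993$)
$P{\left(B \right)} = 1 - B$
$\frac{42750}{h} + \frac{P{\left(98 \right)}}{K} = \frac{42750}{- \frac{20386801}{169992664}} + \frac{1 - 98}{11826} = 42750 \left(- \frac{169992664}{20386801}\right) + \left(1 - 98\right) \frac{1}{11826} = - \frac{7267186386000}{20386801} - \frac{97}{11826} = - \frac{85941748178355697}{241094308626}$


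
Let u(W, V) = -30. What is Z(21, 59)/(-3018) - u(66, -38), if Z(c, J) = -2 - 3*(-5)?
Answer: 90527/3018 ≈ 29.996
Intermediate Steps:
Z(c, J) = 13 (Z(c, J) = -2 + 15 = 13)
Z(21, 59)/(-3018) - u(66, -38) = 13/(-3018) - 1*(-30) = 13*(-1/3018) + 30 = -13/3018 + 30 = 90527/3018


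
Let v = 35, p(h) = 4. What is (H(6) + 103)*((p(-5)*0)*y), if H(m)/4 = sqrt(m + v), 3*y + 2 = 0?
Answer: 0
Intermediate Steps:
y = -2/3 (y = -2/3 + (1/3)*0 = -2/3 + 0 = -2/3 ≈ -0.66667)
H(m) = 4*sqrt(35 + m) (H(m) = 4*sqrt(m + 35) = 4*sqrt(35 + m))
(H(6) + 103)*((p(-5)*0)*y) = (4*sqrt(35 + 6) + 103)*((4*0)*(-2/3)) = (4*sqrt(41) + 103)*(0*(-2/3)) = (103 + 4*sqrt(41))*0 = 0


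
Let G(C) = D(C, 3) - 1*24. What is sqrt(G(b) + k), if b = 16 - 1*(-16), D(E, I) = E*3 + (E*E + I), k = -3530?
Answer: I*sqrt(2431) ≈ 49.305*I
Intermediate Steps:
D(E, I) = I + E**2 + 3*E (D(E, I) = 3*E + (E**2 + I) = 3*E + (I + E**2) = I + E**2 + 3*E)
b = 32 (b = 16 + 16 = 32)
G(C) = -21 + C**2 + 3*C (G(C) = (3 + C**2 + 3*C) - 1*24 = (3 + C**2 + 3*C) - 24 = -21 + C**2 + 3*C)
sqrt(G(b) + k) = sqrt((-21 + 32**2 + 3*32) - 3530) = sqrt((-21 + 1024 + 96) - 3530) = sqrt(1099 - 3530) = sqrt(-2431) = I*sqrt(2431)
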